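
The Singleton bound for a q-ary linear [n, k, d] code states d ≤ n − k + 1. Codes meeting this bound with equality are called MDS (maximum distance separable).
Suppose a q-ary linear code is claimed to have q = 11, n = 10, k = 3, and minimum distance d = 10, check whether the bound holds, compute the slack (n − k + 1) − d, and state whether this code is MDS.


Singleton RHS = n − k + 1 = 8, slack = -2, bound violated (no such code; not MDS).

Singleton bound: d ≤ n − k + 1.
Here n = 10, k = 3, so n − k + 1 = 8.
Given d = 10, check d ≤ 8: NO.
Slack = (n − k + 1) − d = -2.
The slack is negative: d = 10 exceeds n − k + 1 = 8 by 2, so the Singleton bound is violated and no linear [10, 3, 10]_11 code can exist. In particular it is not MDS (MDS requires d = n − k + 1 exactly).
Description: the claimed parameters are [10, 3, 10]_11; such a code would be impossible (violates the Singleton bound).


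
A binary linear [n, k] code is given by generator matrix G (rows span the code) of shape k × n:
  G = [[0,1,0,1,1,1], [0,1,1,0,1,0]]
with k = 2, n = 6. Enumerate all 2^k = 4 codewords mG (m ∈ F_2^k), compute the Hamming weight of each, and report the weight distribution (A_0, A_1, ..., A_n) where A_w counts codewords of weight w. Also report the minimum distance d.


Weight distribution: A_0 = 1, A_3 = 2, A_4 = 1. Minimum distance d = 3.

Enumerate all 2^2 = 4 messages m ∈ F_2^2.
For each, compute codeword c = mG in F_2^6, then tally its weight.
  m = 00 → c = 000000, weight = 0.
  m = 10 → c = 010111, weight = 4.
  m = 01 → c = 011010, weight = 3.
  m = 11 → c = 001101, weight = 3.
Tally weights:
  weight 0: 1 codewords.
  weight 3: 2 codewords.
  weight 4: 1 codewords.
Minimum distance d = smallest w > 0 with A_w > 0 = 3.
Sanity: Σ A_w = 4 = 2^2 = 4 ✓.


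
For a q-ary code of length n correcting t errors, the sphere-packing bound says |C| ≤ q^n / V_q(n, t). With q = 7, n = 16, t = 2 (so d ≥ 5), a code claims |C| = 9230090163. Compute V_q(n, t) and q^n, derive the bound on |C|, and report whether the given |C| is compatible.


V_q(n, t) = 4417, q^n = 33232930569601, Hamming bound = 7523869270, |C| = 9230090163 > bound (violated).

Step 1: Compute V_q(n, t) = Σ_{j=0}^2 C(n, j) (q−1)^j.
  j = 0: C(16,0)·(6)^0 = 1·1 = 1.
  j = 1: C(16,1)·(6)^1 = 16·6 = 96.
  j = 2: C(16,2)·(6)^2 = 120·36 = 4320.
  V_q(n, t) = 1 + 96 + 4320 = 4417.
Step 2: q^n = 7^16 = 33232930569601.
Step 3: Hamming bound ⌊q^n / V_q(n,t)⌋ = ⌊33232930569601/4417⌋ = 7523869270.
Step 4: Compare |C| = 9230090163 to 7523869270: violated.
The claimed |C| lies above the Hamming bound, so no 7-ary code of length 16 with d ≥ 5 can have 9230090163 codewords.


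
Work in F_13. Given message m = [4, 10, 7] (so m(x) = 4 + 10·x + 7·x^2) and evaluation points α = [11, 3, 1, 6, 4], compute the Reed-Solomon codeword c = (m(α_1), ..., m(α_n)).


c = [12, 6, 8, 4, 0]

Message polynomial: m(x) = 4 + 10·x + 7·x^2 (mod 13).
For each evaluation point α_i, compute m(α_i) mod 13:
  α_1 = 11: Horner steps 7 → 9 → 12, so m(11) = 12.
  α_2 = 3: Horner steps 7 → 5 → 6, so m(3) = 6.
  α_3 = 1: Horner steps 7 → 4 → 8, so m(1) = 8.
  α_4 = 6: Horner steps 7 → 0 → 4, so m(6) = 4.
  α_5 = 4: Horner steps 7 → 12 → 0, so m(4) = 0.
Codeword c = [12, 6, 8, 4, 0] ∈ F_13^5.


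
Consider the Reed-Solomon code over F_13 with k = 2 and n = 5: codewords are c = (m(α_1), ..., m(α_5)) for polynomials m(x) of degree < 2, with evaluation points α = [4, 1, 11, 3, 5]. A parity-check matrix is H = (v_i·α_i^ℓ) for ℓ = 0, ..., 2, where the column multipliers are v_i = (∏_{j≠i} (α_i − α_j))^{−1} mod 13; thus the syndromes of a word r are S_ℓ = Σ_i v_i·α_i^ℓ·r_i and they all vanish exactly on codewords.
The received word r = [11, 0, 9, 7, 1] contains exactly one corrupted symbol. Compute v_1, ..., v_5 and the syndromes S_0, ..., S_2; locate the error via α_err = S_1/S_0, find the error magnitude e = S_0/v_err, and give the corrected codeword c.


S = (9, 10, 1), error at position 1, error magnitude e = 7, c = [4, 0, 9, 7, 1].

Step 1: column multipliers v_i = (∏_{j≠i}(α_i − α_j))^{−1} mod 13.
  i = 1 (α = 4): (4−1)(4−11)(4−3)(4−5) = 3·(−7)·1·(−1) = 21 ≡ 8, so v_1 = 8^{−1} = 5 (mod 13).
  i = 2 (α = 1): (1−4)(1−11)(1−3)(1−5) = (−3)·(−10)·(−2)·(−4) = 240 ≡ 6, so v_2 = 6^{−1} = 11 (mod 13).
  i = 3 (α = 11): (11−4)(11−1)(11−3)(11−5) = 7·10·8·6 = 3360 ≡ 6, so v_3 = 6^{−1} = 11 (mod 13).
  i = 4 (α = 3): (3−4)(3−1)(3−11)(3−5) = (−1)·2·(−8)·(−2) = −32 ≡ 7, so v_4 = 7^{−1} = 2 (mod 13).
  i = 5 (α = 5): (5−4)(5−1)(5−11)(5−3) = 1·4·(−6)·2 = −48 ≡ 4, so v_5 = 4^{−1} = 10 (mod 13).
  v = [5, 11, 11, 2, 10].
Step 2: syndromes of r = [11, 0, 9, 7, 1] (all sums mod 13).
  S_0 = Σ v_i r_i = 5·11 + 11·0 + 11·9 + 2·7 + 10·1 = 178 ≡ 9.
  S_1 = Σ v_i α_i r_i = 5·4·11 + 11·1·0 + 11·11·9 + 2·3·7 + 10·5·1 = 1401 ≡ 10.
  α_i^2 mod 13 = [3, 1, 4, 9, 12].
  S_2 = Σ v_i α_i^2 r_i = 5·3·11 + 11·1·0 + 11·4·9 + 2·9·7 + 10·12·1 = 807 ≡ 1.
  S = (9, 10, 1) ≠ 0, so r is not a codeword (an error is present).
Step 3: locate the error. For a single error e at position i, S_ℓ = v_i·e·α_i^ℓ, so α_err = S_1/S_0.
  S_0^{−1} = 9^{−1} = 3 (mod 13), so α_err = 10·3 = 30 ≡ 4 = α_1. Error position i = 1.
  Consistency check: S_2/S_1 = 1·4 = 4 ≡ 4 = α_err ✓ (single-error assumption holds).
Step 4: error magnitude e = S_0/v_1 = S_0·∏_{j≠1}(α_1 − α_j) = 9·8 = 72 ≡ 7 (mod 13).
Step 5: correct position 1: c_1 = r_1 − e = 11 − 7 ≡ 4 (mod 13). Hence c = [4, 0, 9, 7, 1].
  Check: interpolating c through the α_i gives m(x) = 3 + 10·x (degree < 2) with m(α_i) = c_i for every i, so c is indeed a codeword.


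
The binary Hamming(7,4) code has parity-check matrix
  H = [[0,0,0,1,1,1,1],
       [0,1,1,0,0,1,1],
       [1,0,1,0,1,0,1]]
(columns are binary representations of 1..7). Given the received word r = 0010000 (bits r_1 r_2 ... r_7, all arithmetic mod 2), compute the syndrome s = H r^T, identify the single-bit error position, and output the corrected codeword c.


s = (0, 1, 1)^T, error position = 3, corrected codeword c = 0000000

Compute s = H r^T mod 2 one row at a time:
  s_1 = 0 + 0 + 0 + 0 = 0 ≡ 0 (mod 2).
  s_2 = 0 + 1 + 0 + 0 = 1 ≡ 1 (mod 2).
  s_3 = 0 + 1 + 0 + 0 = 1 ≡ 1 (mod 2).
s = (0, 1, 1)^T — this equals column 3 of H (binary 011), so error is at position 3.
Correct: flip bit 3 of r = 0010000 to get c = 0000000.


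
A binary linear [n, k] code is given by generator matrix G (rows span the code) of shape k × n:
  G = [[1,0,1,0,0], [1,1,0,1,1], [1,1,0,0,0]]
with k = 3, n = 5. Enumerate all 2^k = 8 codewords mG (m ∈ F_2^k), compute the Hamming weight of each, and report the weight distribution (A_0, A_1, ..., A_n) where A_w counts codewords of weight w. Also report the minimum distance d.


Weight distribution: A_0 = 1, A_2 = 4, A_4 = 3. Minimum distance d = 2.

Enumerate all 2^3 = 8 messages m ∈ F_2^3.
For each, compute codeword c = mG in F_2^5, then tally its weight.
  m = 000 → c = 00000, weight = 0.
  m = 100 → c = 10100, weight = 2.
  m = 010 → c = 11011, weight = 4.
  m = 110 → c = 01111, weight = 4.
  m = 001 → c = 11000, weight = 2.
  m = 101 → c = 01100, weight = 2.
  m = 011 → c = 00011, weight = 2.
  m = 111 → c = 10111, weight = 4.
Tally weights:
  weight 0: 1 codewords.
  weight 2: 4 codewords.
  weight 4: 3 codewords.
Minimum distance d = smallest w > 0 with A_w > 0 = 2.
Sanity: Σ A_w = 8 = 2^3 = 8 ✓.


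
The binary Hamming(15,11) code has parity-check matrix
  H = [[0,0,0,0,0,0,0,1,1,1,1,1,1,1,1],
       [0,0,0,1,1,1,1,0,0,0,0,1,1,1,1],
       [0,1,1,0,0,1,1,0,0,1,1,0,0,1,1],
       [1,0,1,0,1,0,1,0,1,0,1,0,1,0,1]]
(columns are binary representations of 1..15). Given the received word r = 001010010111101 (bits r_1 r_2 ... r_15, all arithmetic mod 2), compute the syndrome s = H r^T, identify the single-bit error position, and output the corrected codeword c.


s = (0, 0, 0, 1)^T, error position = 1, corrected codeword c = 101010010111101

Compute s = H r^T mod 2 one row at a time:
  s_1 = 1 + 0 + 1 + 1 + 1 + 1 + 0 + 1 = 6 ≡ 0 (mod 2).
  s_2 = 0 + 1 + 0 + 0 + 1 + 1 + 0 + 1 = 4 ≡ 0 (mod 2).
  s_3 = 0 + 1 + 0 + 0 + 1 + 1 + 0 + 1 = 4 ≡ 0 (mod 2).
  s_4 = 0 + 1 + 1 + 0 + 0 + 1 + 1 + 1 = 5 ≡ 1 (mod 2).
s = (0, 0, 0, 1)^T — this equals column 1 of H (binary 0001), so error is at position 1.
Correct: flip bit 1 of r = 001010010111101 to get c = 101010010111101.


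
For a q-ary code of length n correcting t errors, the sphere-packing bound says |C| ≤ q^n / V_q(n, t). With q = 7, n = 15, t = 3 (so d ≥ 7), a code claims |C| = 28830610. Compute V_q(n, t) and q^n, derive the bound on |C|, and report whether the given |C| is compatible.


V_q(n, t) = 102151, q^n = 4747561509943, Hamming bound = 46475918, |C| = 28830610 ≤ bound (satisfied).

Step 1: Compute V_q(n, t) = Σ_{j=0}^3 C(n, j) (q−1)^j.
  j = 0: C(15,0)·(6)^0 = 1·1 = 1.
  j = 1: C(15,1)·(6)^1 = 15·6 = 90.
  j = 2: C(15,2)·(6)^2 = 105·36 = 3780.
  j = 3: C(15,3)·(6)^3 = 455·216 = 98280.
  V_q(n, t) = 1 + 90 + 3780 + 98280 = 102151.
Step 2: q^n = 7^15 = 4747561509943.
Step 3: Hamming bound ⌊q^n / V_q(n,t)⌋ = ⌊4747561509943/102151⌋ = 46475918.
Step 4: Compare |C| = 28830610 to 46475918: satisfied.
The claimed |C| lies below the Hamming bound.


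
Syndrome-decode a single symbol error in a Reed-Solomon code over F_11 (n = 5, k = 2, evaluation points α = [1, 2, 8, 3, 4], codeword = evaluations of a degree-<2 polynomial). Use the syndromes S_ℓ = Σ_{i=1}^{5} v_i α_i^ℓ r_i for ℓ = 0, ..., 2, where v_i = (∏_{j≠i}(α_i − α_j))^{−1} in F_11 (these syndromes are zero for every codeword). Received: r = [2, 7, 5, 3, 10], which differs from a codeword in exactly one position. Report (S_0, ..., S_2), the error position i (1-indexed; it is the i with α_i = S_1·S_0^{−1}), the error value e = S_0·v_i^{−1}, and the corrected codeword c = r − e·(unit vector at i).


S = (10, 10, 10), error at position 1, error magnitude e = 2, c = [0, 7, 5, 3, 10].

Step 1: column multipliers v_i = (∏_{j≠i}(α_i − α_j))^{−1} mod 11.
  i = 1 (α = 1): (1−2)(1−8)(1−3)(1−4) = (−1)·(−7)·(−2)·(−3) = 42 ≡ 9, so v_1 = 9^{−1} = 5 (mod 11).
  i = 2 (α = 2): (2−1)(2−8)(2−3)(2−4) = 1·(−6)·(−1)·(−2) = −12 ≡ 10, so v_2 = 10^{−1} = 10 (mod 11).
  i = 3 (α = 8): (8−1)(8−2)(8−3)(8−4) = 7·6·5·4 = 840 ≡ 4, so v_3 = 4^{−1} = 3 (mod 11).
  i = 4 (α = 3): (3−1)(3−2)(3−8)(3−4) = 2·1·(−5)·(−1) = 10 ≡ 10, so v_4 = 10^{−1} = 10 (mod 11).
  i = 5 (α = 4): (4−1)(4−2)(4−8)(4−3) = 3·2·(−4)·1 = −24 ≡ 9, so v_5 = 9^{−1} = 5 (mod 11).
  v = [5, 10, 3, 10, 5].
Step 2: syndromes of r = [2, 7, 5, 3, 10] (all sums mod 11).
  S_0 = Σ v_i r_i = 5·2 + 10·7 + 3·5 + 10·3 + 5·10 = 175 ≡ 10.
  S_1 = Σ v_i α_i r_i = 5·1·2 + 10·2·7 + 3·8·5 + 10·3·3 + 5·4·10 = 560 ≡ 10.
  α_i^2 mod 11 = [1, 4, 9, 9, 5].
  S_2 = Σ v_i α_i^2 r_i = 5·1·2 + 10·4·7 + 3·9·5 + 10·9·3 + 5·5·10 = 945 ≡ 10.
  S = (10, 10, 10) ≠ 0, so r is not a codeword (an error is present).
Step 3: locate the error. For a single error e at position i, S_ℓ = v_i·e·α_i^ℓ, so α_err = S_1/S_0.
  S_0^{−1} = 10^{−1} = 10 (mod 11), so α_err = 10·10 = 100 ≡ 1 = α_1. Error position i = 1.
  Consistency check: S_2/S_1 = 10·10 = 100 ≡ 1 = α_err ✓ (single-error assumption holds).
Step 4: error magnitude e = S_0/v_1 = S_0·∏_{j≠1}(α_1 − α_j) = 10·9 = 90 ≡ 2 (mod 11).
Step 5: correct position 1: c_1 = r_1 − e = 2 − 2 ≡ 0 (mod 11). Hence c = [0, 7, 5, 3, 10].
  Check: interpolating c through the α_i gives m(x) = 4 + 7·x (degree < 2) with m(α_i) = c_i for every i, so c is indeed a codeword.


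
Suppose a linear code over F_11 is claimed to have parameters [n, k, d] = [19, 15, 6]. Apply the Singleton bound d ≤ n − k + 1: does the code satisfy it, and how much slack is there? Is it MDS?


Singleton RHS = n − k + 1 = 5, slack = -1, bound violated (no such code; not MDS).

Singleton bound: d ≤ n − k + 1.
Here n = 19, k = 15, so n − k + 1 = 5.
Given d = 6, check d ≤ 5: NO.
Slack = (n − k + 1) − d = -1.
The slack is negative: d = 6 exceeds n − k + 1 = 5 by 1, so the Singleton bound is violated and no linear [19, 15, 6]_11 code can exist. In particular it is not MDS (MDS requires d = n − k + 1 exactly).
Description: the claimed parameters are [19, 15, 6]_11; such a code would be impossible (violates the Singleton bound).


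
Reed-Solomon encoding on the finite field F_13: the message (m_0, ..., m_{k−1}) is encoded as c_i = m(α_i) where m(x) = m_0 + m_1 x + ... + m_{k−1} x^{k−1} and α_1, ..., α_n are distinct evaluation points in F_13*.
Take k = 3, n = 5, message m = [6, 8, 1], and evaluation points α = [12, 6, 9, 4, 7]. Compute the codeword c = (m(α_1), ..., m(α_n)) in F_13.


c = [12, 12, 3, 2, 7]

Message polynomial: m(x) = 6 + 8·x + 1·x^2 (mod 13).
For each evaluation point α_i, compute m(α_i) mod 13:
  α_1 = 12: Horner steps 1 → 7 → 12, so m(12) = 12.
  α_2 = 6: Horner steps 1 → 1 → 12, so m(6) = 12.
  α_3 = 9: Horner steps 1 → 4 → 3, so m(9) = 3.
  α_4 = 4: Horner steps 1 → 12 → 2, so m(4) = 2.
  α_5 = 7: Horner steps 1 → 2 → 7, so m(7) = 7.
Codeword c = [12, 12, 3, 2, 7] ∈ F_13^5.


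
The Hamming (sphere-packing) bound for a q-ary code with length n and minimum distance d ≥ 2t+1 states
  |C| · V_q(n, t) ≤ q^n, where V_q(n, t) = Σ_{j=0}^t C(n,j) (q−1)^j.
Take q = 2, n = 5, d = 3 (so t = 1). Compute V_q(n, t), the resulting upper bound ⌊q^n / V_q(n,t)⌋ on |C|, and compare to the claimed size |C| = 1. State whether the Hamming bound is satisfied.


V_q(n, t) = 6, q^n = 32, Hamming bound = 5, |C| = 1 ≤ bound (satisfied).

Step 1: Compute V_q(n, t) = Σ_{j=0}^1 C(n, j) (q−1)^j.
  j = 0: C(5,0)·(1)^0 = 1·1 = 1.
  j = 1: C(5,1)·(1)^1 = 5·1 = 5.
  V_q(n, t) = 1 + 5 = 6.
Step 2: q^n = 2^5 = 32.
Step 3: Hamming bound ⌊q^n / V_q(n,t)⌋ = ⌊32/6⌋ = 5.
Step 4: Compare |C| = 1 to 5: satisfied.
The claimed |C| lies below the Hamming bound.


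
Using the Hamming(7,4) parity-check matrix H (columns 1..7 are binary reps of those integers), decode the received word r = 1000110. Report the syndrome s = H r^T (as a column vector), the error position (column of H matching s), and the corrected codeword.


s = (0, 1, 0)^T, error position = 2, corrected codeword c = 1100110

Compute s = H r^T mod 2 one row at a time:
  s_1 = 0 + 1 + 1 + 0 = 2 ≡ 0 (mod 2).
  s_2 = 0 + 0 + 1 + 0 = 1 ≡ 1 (mod 2).
  s_3 = 1 + 0 + 1 + 0 = 2 ≡ 0 (mod 2).
s = (0, 1, 0)^T — this equals column 2 of H (binary 010), so error is at position 2.
Correct: flip bit 2 of r = 1000110 to get c = 1100110.


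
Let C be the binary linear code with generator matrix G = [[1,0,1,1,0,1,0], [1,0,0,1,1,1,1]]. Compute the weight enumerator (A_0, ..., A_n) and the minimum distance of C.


Weight distribution: A_0 = 1, A_3 = 1, A_4 = 1, A_5 = 1. Minimum distance d = 3.

Enumerate all 2^2 = 4 messages m ∈ F_2^2.
For each, compute codeword c = mG in F_2^7, then tally its weight.
  m = 00 → c = 0000000, weight = 0.
  m = 10 → c = 1011010, weight = 4.
  m = 01 → c = 1001111, weight = 5.
  m = 11 → c = 0010101, weight = 3.
Tally weights:
  weight 0: 1 codewords.
  weight 3: 1 codewords.
  weight 4: 1 codewords.
  weight 5: 1 codewords.
Minimum distance d = smallest w > 0 with A_w > 0 = 3.
Sanity: Σ A_w = 4 = 2^2 = 4 ✓.


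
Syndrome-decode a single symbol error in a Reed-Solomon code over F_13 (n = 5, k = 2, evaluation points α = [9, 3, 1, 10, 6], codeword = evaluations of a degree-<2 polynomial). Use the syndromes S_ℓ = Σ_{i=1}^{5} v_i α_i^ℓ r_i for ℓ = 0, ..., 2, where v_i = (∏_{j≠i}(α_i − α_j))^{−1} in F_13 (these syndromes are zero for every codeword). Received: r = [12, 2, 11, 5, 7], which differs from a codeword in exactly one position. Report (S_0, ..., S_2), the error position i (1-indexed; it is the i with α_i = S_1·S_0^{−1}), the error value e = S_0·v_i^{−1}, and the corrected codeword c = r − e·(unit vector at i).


S = (12, 12, 12), error at position 3, error magnitude e = 8, c = [12, 2, 3, 5, 7].

Step 1: column multipliers v_i = (∏_{j≠i}(α_i − α_j))^{−1} mod 13.
  i = 1 (α = 9): (9−3)(9−1)(9−10)(9−6) = 6·8·(−1)·3 = −144 ≡ 12, so v_1 = 12^{−1} = 12 (mod 13).
  i = 2 (α = 3): (3−9)(3−1)(3−10)(3−6) = (−6)·2·(−7)·(−3) = −252 ≡ 8, so v_2 = 8^{−1} = 5 (mod 13).
  i = 3 (α = 1): (1−9)(1−3)(1−10)(1−6) = (−8)·(−2)·(−9)·(−5) = 720 ≡ 5, so v_3 = 5^{−1} = 8 (mod 13).
  i = 4 (α = 10): (10−9)(10−3)(10−1)(10−6) = 1·7·9·4 = 252 ≡ 5, so v_4 = 5^{−1} = 8 (mod 13).
  i = 5 (α = 6): (6−9)(6−3)(6−1)(6−10) = (−3)·3·5·(−4) = 180 ≡ 11, so v_5 = 11^{−1} = 6 (mod 13).
  v = [12, 5, 8, 8, 6].
Step 2: syndromes of r = [12, 2, 11, 5, 7] (all sums mod 13).
  S_0 = Σ v_i r_i = 12·12 + 5·2 + 8·11 + 8·5 + 6·7 = 324 ≡ 12.
  S_1 = Σ v_i α_i r_i = 12·9·12 + 5·3·2 + 8·1·11 + 8·10·5 + 6·6·7 = 2066 ≡ 12.
  α_i^2 mod 13 = [3, 9, 1, 9, 10].
  S_2 = Σ v_i α_i^2 r_i = 12·3·12 + 5·9·2 + 8·1·11 + 8·9·5 + 6·10·7 = 1390 ≡ 12.
  S = (12, 12, 12) ≠ 0, so r is not a codeword (an error is present).
Step 3: locate the error. For a single error e at position i, S_ℓ = v_i·e·α_i^ℓ, so α_err = S_1/S_0.
  S_0^{−1} = 12^{−1} = 12 (mod 13), so α_err = 12·12 = 144 ≡ 1 = α_3. Error position i = 3.
  Consistency check: S_2/S_1 = 12·12 = 144 ≡ 1 = α_err ✓ (single-error assumption holds).
Step 4: error magnitude e = S_0/v_3 = S_0·∏_{j≠3}(α_3 − α_j) = 12·5 = 60 ≡ 8 (mod 13).
Step 5: correct position 3: c_3 = r_3 − e = 11 − 8 ≡ 3 (mod 13). Hence c = [12, 2, 3, 5, 7].
  Check: interpolating c through the α_i gives m(x) = 10 + 6·x (degree < 2) with m(α_i) = c_i for every i, so c is indeed a codeword.


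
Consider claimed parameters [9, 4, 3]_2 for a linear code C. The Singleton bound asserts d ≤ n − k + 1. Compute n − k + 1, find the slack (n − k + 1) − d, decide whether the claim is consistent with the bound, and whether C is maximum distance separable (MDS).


Singleton RHS = n − k + 1 = 6, slack = 3, bound satisfied, not MDS.

Singleton bound: d ≤ n − k + 1.
Here n = 9, k = 4, so n − k + 1 = 6.
Given d = 3, check d ≤ 6: YES.
Slack = (n − k + 1) − d = 3.
The code is NOT MDS (slack = 3 > 0).
Description: the claimed parameters are [9, 4, 3]_2; such a code would be non-MDS.


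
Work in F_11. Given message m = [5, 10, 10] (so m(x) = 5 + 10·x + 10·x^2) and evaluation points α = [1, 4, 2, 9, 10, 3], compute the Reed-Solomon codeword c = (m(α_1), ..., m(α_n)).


c = [3, 7, 10, 3, 5, 4]

Message polynomial: m(x) = 5 + 10·x + 10·x^2 (mod 11).
For each evaluation point α_i, compute m(α_i) mod 11:
  α_1 = 1: Horner steps 10 → 9 → 3, so m(1) = 3.
  α_2 = 4: Horner steps 10 → 6 → 7, so m(4) = 7.
  α_3 = 2: Horner steps 10 → 8 → 10, so m(2) = 10.
  α_4 = 9: Horner steps 10 → 1 → 3, so m(9) = 3.
  α_5 = 10: Horner steps 10 → 0 → 5, so m(10) = 5.
  α_6 = 3: Horner steps 10 → 7 → 4, so m(3) = 4.
Codeword c = [3, 7, 10, 3, 5, 4] ∈ F_11^6.


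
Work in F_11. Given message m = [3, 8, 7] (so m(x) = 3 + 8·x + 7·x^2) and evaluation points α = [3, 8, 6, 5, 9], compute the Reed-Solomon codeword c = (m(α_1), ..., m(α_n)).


c = [2, 9, 6, 9, 4]

Message polynomial: m(x) = 3 + 8·x + 7·x^2 (mod 11).
For each evaluation point α_i, compute m(α_i) mod 11:
  α_1 = 3: Horner steps 7 → 7 → 2, so m(3) = 2.
  α_2 = 8: Horner steps 7 → 9 → 9, so m(8) = 9.
  α_3 = 6: Horner steps 7 → 6 → 6, so m(6) = 6.
  α_4 = 5: Horner steps 7 → 10 → 9, so m(5) = 9.
  α_5 = 9: Horner steps 7 → 5 → 4, so m(9) = 4.
Codeword c = [2, 9, 6, 9, 4] ∈ F_11^5.


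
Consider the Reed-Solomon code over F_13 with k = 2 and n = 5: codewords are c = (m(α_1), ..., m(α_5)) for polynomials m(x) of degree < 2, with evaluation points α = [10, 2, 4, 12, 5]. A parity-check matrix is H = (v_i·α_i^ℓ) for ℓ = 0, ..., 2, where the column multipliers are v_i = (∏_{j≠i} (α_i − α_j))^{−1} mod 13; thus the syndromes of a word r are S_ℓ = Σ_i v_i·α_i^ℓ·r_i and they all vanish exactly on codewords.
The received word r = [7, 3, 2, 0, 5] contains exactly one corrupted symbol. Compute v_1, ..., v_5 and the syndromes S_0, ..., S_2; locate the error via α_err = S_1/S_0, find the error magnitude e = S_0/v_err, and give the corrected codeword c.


S = (6, 12, 11), error at position 2, error magnitude e = 7, c = [7, 9, 2, 0, 5].

Step 1: column multipliers v_i = (∏_{j≠i}(α_i − α_j))^{−1} mod 13.
  i = 1 (α = 10): (10−2)(10−4)(10−12)(10−5) = 8·6·(−2)·5 = −480 ≡ 1, so v_1 = 1^{−1} = 1 (mod 13).
  i = 2 (α = 2): (2−10)(2−4)(2−12)(2−5) = (−8)·(−2)·(−10)·(−3) = 480 ≡ 12, so v_2 = 12^{−1} = 12 (mod 13).
  i = 3 (α = 4): (4−10)(4−2)(4−12)(4−5) = (−6)·2·(−8)·(−1) = −96 ≡ 8, so v_3 = 8^{−1} = 5 (mod 13).
  i = 4 (α = 12): (12−10)(12−2)(12−4)(12−5) = 2·10·8·7 = 1120 ≡ 2, so v_4 = 2^{−1} = 7 (mod 13).
  i = 5 (α = 5): (5−10)(5−2)(5−4)(5−12) = (−5)·3·1·(−7) = 105 ≡ 1, so v_5 = 1^{−1} = 1 (mod 13).
  v = [1, 12, 5, 7, 1].
Step 2: syndromes of r = [7, 3, 2, 0, 5] (all sums mod 13).
  S_0 = Σ v_i r_i = 1·7 + 12·3 + 5·2 + 7·0 + 1·5 = 58 ≡ 6.
  S_1 = Σ v_i α_i r_i = 1·10·7 + 12·2·3 + 5·4·2 + 7·12·0 + 1·5·5 = 207 ≡ 12.
  α_i^2 mod 13 = [9, 4, 3, 1, 12].
  S_2 = Σ v_i α_i^2 r_i = 1·9·7 + 12·4·3 + 5·3·2 + 7·1·0 + 1·12·5 = 297 ≡ 11.
  S = (6, 12, 11) ≠ 0, so r is not a codeword (an error is present).
Step 3: locate the error. For a single error e at position i, S_ℓ = v_i·e·α_i^ℓ, so α_err = S_1/S_0.
  S_0^{−1} = 6^{−1} = 11 (mod 13), so α_err = 12·11 = 132 ≡ 2 = α_2. Error position i = 2.
  Consistency check: S_2/S_1 = 11·12 = 132 ≡ 2 = α_err ✓ (single-error assumption holds).
Step 4: error magnitude e = S_0/v_2 = S_0·∏_{j≠2}(α_2 − α_j) = 6·12 = 72 ≡ 7 (mod 13).
Step 5: correct position 2: c_2 = r_2 − e = 3 − 7 ≡ 9 (mod 13). Hence c = [7, 9, 2, 0, 5].
  Check: interpolating c through the α_i gives m(x) = 3 + 3·x (degree < 2) with m(α_i) = c_i for every i, so c is indeed a codeword.


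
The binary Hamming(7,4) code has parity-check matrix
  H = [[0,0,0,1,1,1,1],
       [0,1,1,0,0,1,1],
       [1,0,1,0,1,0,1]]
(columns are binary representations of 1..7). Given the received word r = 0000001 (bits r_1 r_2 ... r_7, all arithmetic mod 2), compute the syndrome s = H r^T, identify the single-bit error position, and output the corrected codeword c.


s = (1, 1, 1)^T, error position = 7, corrected codeword c = 0000000

Compute s = H r^T mod 2 one row at a time:
  s_1 = 0 + 0 + 0 + 1 = 1 ≡ 1 (mod 2).
  s_2 = 0 + 0 + 0 + 1 = 1 ≡ 1 (mod 2).
  s_3 = 0 + 0 + 0 + 1 = 1 ≡ 1 (mod 2).
s = (1, 1, 1)^T — this equals column 7 of H (binary 111), so error is at position 7.
Correct: flip bit 7 of r = 0000001 to get c = 0000000.


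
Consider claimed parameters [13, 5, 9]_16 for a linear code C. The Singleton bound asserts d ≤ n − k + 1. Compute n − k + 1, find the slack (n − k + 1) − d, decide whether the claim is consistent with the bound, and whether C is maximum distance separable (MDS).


Singleton RHS = n − k + 1 = 9, slack = 0, bound satisfied, MDS.

Singleton bound: d ≤ n − k + 1.
Here n = 13, k = 5, so n − k + 1 = 9.
Given d = 9, check d ≤ 9: YES.
Slack = (n − k + 1) − d = 0.
The code is MDS (slack = 0).
Description: the claimed parameters are [13, 5, 9]_16; such a code would be MDS (meets Singleton bound).


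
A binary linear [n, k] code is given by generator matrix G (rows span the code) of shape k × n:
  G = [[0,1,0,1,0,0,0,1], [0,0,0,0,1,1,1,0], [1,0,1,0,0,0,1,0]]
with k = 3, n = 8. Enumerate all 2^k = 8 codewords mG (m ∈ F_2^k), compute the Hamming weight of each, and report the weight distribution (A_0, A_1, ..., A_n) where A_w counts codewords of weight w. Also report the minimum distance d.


Weight distribution: A_0 = 1, A_3 = 3, A_4 = 1, A_6 = 2, A_7 = 1. Minimum distance d = 3.

Enumerate all 2^3 = 8 messages m ∈ F_2^3.
For each, compute codeword c = mG in F_2^8, then tally its weight.
  m = 000 → c = 00000000, weight = 0.
  m = 100 → c = 01010001, weight = 3.
  m = 010 → c = 00001110, weight = 3.
  m = 110 → c = 01011111, weight = 6.
  m = 001 → c = 10100010, weight = 3.
  m = 101 → c = 11110011, weight = 6.
  m = 011 → c = 10101100, weight = 4.
  m = 111 → c = 11111101, weight = 7.
Tally weights:
  weight 0: 1 codewords.
  weight 3: 3 codewords.
  weight 4: 1 codewords.
  weight 6: 2 codewords.
  weight 7: 1 codewords.
Minimum distance d = smallest w > 0 with A_w > 0 = 3.
Sanity: Σ A_w = 8 = 2^3 = 8 ✓.


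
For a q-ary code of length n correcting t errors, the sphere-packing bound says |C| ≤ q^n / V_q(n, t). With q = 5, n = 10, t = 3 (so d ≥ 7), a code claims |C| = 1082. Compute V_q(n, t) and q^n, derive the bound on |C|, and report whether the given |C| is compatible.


V_q(n, t) = 8441, q^n = 9765625, Hamming bound = 1156, |C| = 1082 ≤ bound (satisfied).

Step 1: Compute V_q(n, t) = Σ_{j=0}^3 C(n, j) (q−1)^j.
  j = 0: C(10,0)·(4)^0 = 1·1 = 1.
  j = 1: C(10,1)·(4)^1 = 10·4 = 40.
  j = 2: C(10,2)·(4)^2 = 45·16 = 720.
  j = 3: C(10,3)·(4)^3 = 120·64 = 7680.
  V_q(n, t) = 1 + 40 + 720 + 7680 = 8441.
Step 2: q^n = 5^10 = 9765625.
Step 3: Hamming bound ⌊q^n / V_q(n,t)⌋ = ⌊9765625/8441⌋ = 1156.
Step 4: Compare |C| = 1082 to 1156: satisfied.
The claimed |C| lies below the Hamming bound.


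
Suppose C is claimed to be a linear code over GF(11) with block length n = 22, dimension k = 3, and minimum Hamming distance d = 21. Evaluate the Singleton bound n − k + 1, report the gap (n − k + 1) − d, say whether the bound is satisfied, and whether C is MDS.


Singleton RHS = n − k + 1 = 20, slack = -1, bound violated (no such code; not MDS).

Singleton bound: d ≤ n − k + 1.
Here n = 22, k = 3, so n − k + 1 = 20.
Given d = 21, check d ≤ 20: NO.
Slack = (n − k + 1) − d = -1.
The slack is negative: d = 21 exceeds n − k + 1 = 20 by 1, so the Singleton bound is violated and no linear [22, 3, 21]_11 code can exist. In particular it is not MDS (MDS requires d = n − k + 1 exactly).
Description: the claimed parameters are [22, 3, 21]_11; such a code would be impossible (violates the Singleton bound).


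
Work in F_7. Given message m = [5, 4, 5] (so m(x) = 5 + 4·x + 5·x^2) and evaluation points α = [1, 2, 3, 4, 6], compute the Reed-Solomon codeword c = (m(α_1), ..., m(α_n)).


c = [0, 5, 6, 3, 6]

Message polynomial: m(x) = 5 + 4·x + 5·x^2 (mod 7).
For each evaluation point α_i, compute m(α_i) mod 7:
  α_1 = 1: Horner steps 5 → 2 → 0, so m(1) = 0.
  α_2 = 2: Horner steps 5 → 0 → 5, so m(2) = 5.
  α_3 = 3: Horner steps 5 → 5 → 6, so m(3) = 6.
  α_4 = 4: Horner steps 5 → 3 → 3, so m(4) = 3.
  α_5 = 6: Horner steps 5 → 6 → 6, so m(6) = 6.
Codeword c = [0, 5, 6, 3, 6] ∈ F_7^5.


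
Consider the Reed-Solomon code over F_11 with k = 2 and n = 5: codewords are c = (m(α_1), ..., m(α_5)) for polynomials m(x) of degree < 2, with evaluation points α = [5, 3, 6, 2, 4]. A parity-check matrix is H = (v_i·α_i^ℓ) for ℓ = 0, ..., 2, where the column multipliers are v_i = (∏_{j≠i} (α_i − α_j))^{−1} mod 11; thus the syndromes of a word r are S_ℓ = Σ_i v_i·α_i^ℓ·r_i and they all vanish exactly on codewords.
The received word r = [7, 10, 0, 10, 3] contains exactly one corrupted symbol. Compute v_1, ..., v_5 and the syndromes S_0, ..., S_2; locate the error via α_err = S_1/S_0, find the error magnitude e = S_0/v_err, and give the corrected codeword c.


S = (2, 4, 8), error at position 4, error magnitude e = 4, c = [7, 10, 0, 6, 3].

Step 1: column multipliers v_i = (∏_{j≠i}(α_i − α_j))^{−1} mod 11.
  i = 1 (α = 5): (5−3)(5−6)(5−2)(5−4) = 2·(−1)·3·1 = −6 ≡ 5, so v_1 = 5^{−1} = 9 (mod 11).
  i = 2 (α = 3): (3−5)(3−6)(3−2)(3−4) = (−2)·(−3)·1·(−1) = −6 ≡ 5, so v_2 = 5^{−1} = 9 (mod 11).
  i = 3 (α = 6): (6−5)(6−3)(6−2)(6−4) = 1·3·4·2 = 24 ≡ 2, so v_3 = 2^{−1} = 6 (mod 11).
  i = 4 (α = 2): (2−5)(2−3)(2−6)(2−4) = (−3)·(−1)·(−4)·(−2) = 24 ≡ 2, so v_4 = 2^{−1} = 6 (mod 11).
  i = 5 (α = 4): (4−5)(4−3)(4−6)(4−2) = (−1)·1·(−2)·2 = 4 ≡ 4, so v_5 = 4^{−1} = 3 (mod 11).
  v = [9, 9, 6, 6, 3].
Step 2: syndromes of r = [7, 10, 0, 10, 3] (all sums mod 11).
  S_0 = Σ v_i r_i = 9·7 + 9·10 + 6·0 + 6·10 + 3·3 = 222 ≡ 2.
  S_1 = Σ v_i α_i r_i = 9·5·7 + 9·3·10 + 6·6·0 + 6·2·10 + 3·4·3 = 741 ≡ 4.
  α_i^2 mod 11 = [3, 9, 3, 4, 5].
  S_2 = Σ v_i α_i^2 r_i = 9·3·7 + 9·9·10 + 6·3·0 + 6·4·10 + 3·5·3 = 1284 ≡ 8.
  S = (2, 4, 8) ≠ 0, so r is not a codeword (an error is present).
Step 3: locate the error. For a single error e at position i, S_ℓ = v_i·e·α_i^ℓ, so α_err = S_1/S_0.
  S_0^{−1} = 2^{−1} = 6 (mod 11), so α_err = 4·6 = 24 ≡ 2 = α_4. Error position i = 4.
  Consistency check: S_2/S_1 = 8·3 = 24 ≡ 2 = α_err ✓ (single-error assumption holds).
Step 4: error magnitude e = S_0/v_4 = S_0·∏_{j≠4}(α_4 − α_j) = 2·2 = 4 ≡ 4 (mod 11).
Step 5: correct position 4: c_4 = r_4 − e = 10 − 4 ≡ 6 (mod 11). Hence c = [7, 10, 0, 6, 3].
  Check: interpolating c through the α_i gives m(x) = 9 + 4·x (degree < 2) with m(α_i) = c_i for every i, so c is indeed a codeword.


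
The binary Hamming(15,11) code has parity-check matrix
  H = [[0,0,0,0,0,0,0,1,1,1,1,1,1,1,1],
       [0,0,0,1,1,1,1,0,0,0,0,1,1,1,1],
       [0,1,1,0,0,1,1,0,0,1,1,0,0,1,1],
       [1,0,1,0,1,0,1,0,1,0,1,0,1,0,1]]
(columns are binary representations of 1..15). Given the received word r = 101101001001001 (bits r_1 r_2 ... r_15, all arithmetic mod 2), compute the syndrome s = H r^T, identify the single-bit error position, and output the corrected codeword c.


s = (1, 0, 1, 0)^T, error position = 10, corrected codeword c = 101101001101001

Compute s = H r^T mod 2 one row at a time:
  s_1 = 0 + 1 + 0 + 0 + 1 + 0 + 0 + 1 = 3 ≡ 1 (mod 2).
  s_2 = 1 + 0 + 1 + 0 + 1 + 0 + 0 + 1 = 4 ≡ 0 (mod 2).
  s_3 = 0 + 1 + 1 + 0 + 0 + 0 + 0 + 1 = 3 ≡ 1 (mod 2).
  s_4 = 1 + 1 + 0 + 0 + 1 + 0 + 0 + 1 = 4 ≡ 0 (mod 2).
s = (1, 0, 1, 0)^T — this equals column 10 of H (binary 1010), so error is at position 10.
Correct: flip bit 10 of r = 101101001001001 to get c = 101101001101001.


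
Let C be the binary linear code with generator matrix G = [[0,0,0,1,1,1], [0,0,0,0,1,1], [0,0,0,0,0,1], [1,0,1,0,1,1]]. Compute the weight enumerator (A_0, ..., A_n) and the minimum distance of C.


Weight distribution: A_0 = 1, A_1 = 3, A_2 = 4, A_3 = 4, A_4 = 3, A_5 = 1. Minimum distance d = 1.

Enumerate all 2^4 = 16 messages m ∈ F_2^4.
For each, compute codeword c = mG in F_2^6, then tally its weight.
  m = 0000 → c = 000000, weight = 0.
  m = 1000 → c = 000111, weight = 3.
  m = 0100 → c = 000011, weight = 2.
  m = 1100 → c = 000100, weight = 1.
  m = 0010 → c = 000001, weight = 1.
  m = 1010 → c = 000110, weight = 2.
  m = 0110 → c = 000010, weight = 1.
  m = 1110 → c = 000101, weight = 2.
  m = 0001 → c = 101011, weight = 4.
  m = 1001 → c = 101100, weight = 3.
  m = 0101 → c = 101000, weight = 2.
  m = 1101 → c = 101111, weight = 5.
  m = 0011 → c = 101010, weight = 3.
  m = 1011 → c = 101101, weight = 4.
  m = 0111 → c = 101001, weight = 3.
  m = 1111 → c = 101110, weight = 4.
Tally weights:
  weight 0: 1 codewords.
  weight 1: 3 codewords.
  weight 2: 4 codewords.
  weight 3: 4 codewords.
  weight 4: 3 codewords.
  weight 5: 1 codewords.
Minimum distance d = smallest w > 0 with A_w > 0 = 1.
Sanity: Σ A_w = 16 = 2^4 = 16 ✓.


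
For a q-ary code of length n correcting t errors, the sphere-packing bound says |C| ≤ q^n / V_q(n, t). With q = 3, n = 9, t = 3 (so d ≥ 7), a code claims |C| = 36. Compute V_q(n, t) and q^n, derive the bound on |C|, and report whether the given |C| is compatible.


V_q(n, t) = 835, q^n = 19683, Hamming bound = 23, |C| = 36 > bound (violated).

Step 1: Compute V_q(n, t) = Σ_{j=0}^3 C(n, j) (q−1)^j.
  j = 0: C(9,0)·(2)^0 = 1·1 = 1.
  j = 1: C(9,1)·(2)^1 = 9·2 = 18.
  j = 2: C(9,2)·(2)^2 = 36·4 = 144.
  j = 3: C(9,3)·(2)^3 = 84·8 = 672.
  V_q(n, t) = 1 + 18 + 144 + 672 = 835.
Step 2: q^n = 3^9 = 19683.
Step 3: Hamming bound ⌊q^n / V_q(n,t)⌋ = ⌊19683/835⌋ = 23.
Step 4: Compare |C| = 36 to 23: violated.
The claimed |C| lies above the Hamming bound, so no 3-ary code of length 9 with d ≥ 7 can have 36 codewords.


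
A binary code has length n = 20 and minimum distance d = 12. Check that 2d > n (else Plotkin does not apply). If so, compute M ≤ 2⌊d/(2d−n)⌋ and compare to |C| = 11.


Plotkin bound M ≤ 6; given |C| = 11 > bound (violated).

Check applicability: 2d = 24, n = 20.
2d − n = 4 > 0, so Plotkin applies.
Compute d/(2d−n) = 12/4 ≈ 3.0000.
⌊d/(2d−n)⌋ = 3.
Plotkin bound: M ≤ 2·3 = 6.
Given |C| = 11, check: VIOLATED.
This |C| is above the Plotkin bound, so no binary code with n = 20, d = 12 and 11 codewords exists.


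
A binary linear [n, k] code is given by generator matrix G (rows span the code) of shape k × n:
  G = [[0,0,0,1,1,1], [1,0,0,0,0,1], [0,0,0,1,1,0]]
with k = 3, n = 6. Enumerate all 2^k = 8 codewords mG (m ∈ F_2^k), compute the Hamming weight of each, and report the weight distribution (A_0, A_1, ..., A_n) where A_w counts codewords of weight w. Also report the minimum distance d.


Weight distribution: A_0 = 1, A_1 = 2, A_2 = 2, A_3 = 2, A_4 = 1. Minimum distance d = 1.

Enumerate all 2^3 = 8 messages m ∈ F_2^3.
For each, compute codeword c = mG in F_2^6, then tally its weight.
  m = 000 → c = 000000, weight = 0.
  m = 100 → c = 000111, weight = 3.
  m = 010 → c = 100001, weight = 2.
  m = 110 → c = 100110, weight = 3.
  m = 001 → c = 000110, weight = 2.
  m = 101 → c = 000001, weight = 1.
  m = 011 → c = 100111, weight = 4.
  m = 111 → c = 100000, weight = 1.
Tally weights:
  weight 0: 1 codewords.
  weight 1: 2 codewords.
  weight 2: 2 codewords.
  weight 3: 2 codewords.
  weight 4: 1 codewords.
Minimum distance d = smallest w > 0 with A_w > 0 = 1.
Sanity: Σ A_w = 8 = 2^3 = 8 ✓.


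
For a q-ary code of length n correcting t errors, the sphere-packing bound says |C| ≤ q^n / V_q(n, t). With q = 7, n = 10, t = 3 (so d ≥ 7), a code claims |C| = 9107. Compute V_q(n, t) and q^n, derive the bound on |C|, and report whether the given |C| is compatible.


V_q(n, t) = 27601, q^n = 282475249, Hamming bound = 10234, |C| = 9107 ≤ bound (satisfied).

Step 1: Compute V_q(n, t) = Σ_{j=0}^3 C(n, j) (q−1)^j.
  j = 0: C(10,0)·(6)^0 = 1·1 = 1.
  j = 1: C(10,1)·(6)^1 = 10·6 = 60.
  j = 2: C(10,2)·(6)^2 = 45·36 = 1620.
  j = 3: C(10,3)·(6)^3 = 120·216 = 25920.
  V_q(n, t) = 1 + 60 + 1620 + 25920 = 27601.
Step 2: q^n = 7^10 = 282475249.
Step 3: Hamming bound ⌊q^n / V_q(n,t)⌋ = ⌊282475249/27601⌋ = 10234.
Step 4: Compare |C| = 9107 to 10234: satisfied.
The claimed |C| lies below the Hamming bound.


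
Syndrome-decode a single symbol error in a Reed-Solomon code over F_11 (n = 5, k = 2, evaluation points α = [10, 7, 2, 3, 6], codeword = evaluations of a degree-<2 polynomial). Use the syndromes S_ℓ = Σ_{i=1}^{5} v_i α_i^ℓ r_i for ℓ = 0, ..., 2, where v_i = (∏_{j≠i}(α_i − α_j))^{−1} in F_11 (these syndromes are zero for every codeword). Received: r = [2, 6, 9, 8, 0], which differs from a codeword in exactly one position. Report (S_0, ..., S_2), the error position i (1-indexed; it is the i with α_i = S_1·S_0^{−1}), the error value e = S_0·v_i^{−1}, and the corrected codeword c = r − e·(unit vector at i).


S = (1, 3, 9), error at position 4, error magnitude e = 4, c = [2, 6, 9, 4, 0].

Step 1: column multipliers v_i = (∏_{j≠i}(α_i − α_j))^{−1} mod 11.
  i = 1 (α = 10): (10−7)(10−2)(10−3)(10−6) = 3·8·7·4 = 672 ≡ 1, so v_1 = 1^{−1} = 1 (mod 11).
  i = 2 (α = 7): (7−10)(7−2)(7−3)(7−6) = (−3)·5·4·1 = −60 ≡ 6, so v_2 = 6^{−1} = 2 (mod 11).
  i = 3 (α = 2): (2−10)(2−7)(2−3)(2−6) = (−8)·(−5)·(−1)·(−4) = 160 ≡ 6, so v_3 = 6^{−1} = 2 (mod 11).
  i = 4 (α = 3): (3−10)(3−7)(3−2)(3−6) = (−7)·(−4)·1·(−3) = −84 ≡ 4, so v_4 = 4^{−1} = 3 (mod 11).
  i = 5 (α = 6): (6−10)(6−7)(6−2)(6−3) = (−4)·(−1)·4·3 = 48 ≡ 4, so v_5 = 4^{−1} = 3 (mod 11).
  v = [1, 2, 2, 3, 3].
Step 2: syndromes of r = [2, 6, 9, 8, 0] (all sums mod 11).
  S_0 = Σ v_i r_i = 1·2 + 2·6 + 2·9 + 3·8 + 3·0 = 56 ≡ 1.
  S_1 = Σ v_i α_i r_i = 1·10·2 + 2·7·6 + 2·2·9 + 3·3·8 + 3·6·0 = 212 ≡ 3.
  α_i^2 mod 11 = [1, 5, 4, 9, 3].
  S_2 = Σ v_i α_i^2 r_i = 1·1·2 + 2·5·6 + 2·4·9 + 3·9·8 + 3·3·0 = 350 ≡ 9.
  S = (1, 3, 9) ≠ 0, so r is not a codeword (an error is present).
Step 3: locate the error. For a single error e at position i, S_ℓ = v_i·e·α_i^ℓ, so α_err = S_1/S_0.
  S_0^{−1} = 1^{−1} = 1 (mod 11), so α_err = 3·1 = 3 ≡ 3 = α_4. Error position i = 4.
  Consistency check: S_2/S_1 = 9·4 = 36 ≡ 3 = α_err ✓ (single-error assumption holds).
Step 4: error magnitude e = S_0/v_4 = S_0·∏_{j≠4}(α_4 − α_j) = 1·4 = 4 ≡ 4 (mod 11).
Step 5: correct position 4: c_4 = r_4 − e = 8 − 4 ≡ 4 (mod 11). Hence c = [2, 6, 9, 4, 0].
  Check: interpolating c through the α_i gives m(x) = 8 + 6·x (degree < 2) with m(α_i) = c_i for every i, so c is indeed a codeword.


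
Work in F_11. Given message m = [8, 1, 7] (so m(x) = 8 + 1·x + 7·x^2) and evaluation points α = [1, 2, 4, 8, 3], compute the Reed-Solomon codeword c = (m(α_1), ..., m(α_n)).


c = [5, 5, 3, 2, 8]

Message polynomial: m(x) = 8 + 1·x + 7·x^2 (mod 11).
For each evaluation point α_i, compute m(α_i) mod 11:
  α_1 = 1: Horner steps 7 → 8 → 5, so m(1) = 5.
  α_2 = 2: Horner steps 7 → 4 → 5, so m(2) = 5.
  α_3 = 4: Horner steps 7 → 7 → 3, so m(4) = 3.
  α_4 = 8: Horner steps 7 → 2 → 2, so m(8) = 2.
  α_5 = 3: Horner steps 7 → 0 → 8, so m(3) = 8.
Codeword c = [5, 5, 3, 2, 8] ∈ F_11^5.


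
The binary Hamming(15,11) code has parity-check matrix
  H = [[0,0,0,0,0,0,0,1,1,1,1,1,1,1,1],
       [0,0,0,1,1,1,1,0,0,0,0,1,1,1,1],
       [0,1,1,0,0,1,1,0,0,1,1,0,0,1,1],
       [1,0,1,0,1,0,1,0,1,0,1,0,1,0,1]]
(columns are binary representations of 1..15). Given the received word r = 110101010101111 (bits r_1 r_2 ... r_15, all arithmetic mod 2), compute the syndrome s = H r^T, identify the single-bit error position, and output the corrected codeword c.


s = (0, 0, 1, 1)^T, error position = 3, corrected codeword c = 111101010101111

Compute s = H r^T mod 2 one row at a time:
  s_1 = 1 + 0 + 1 + 0 + 1 + 1 + 1 + 1 = 6 ≡ 0 (mod 2).
  s_2 = 1 + 0 + 1 + 0 + 1 + 1 + 1 + 1 = 6 ≡ 0 (mod 2).
  s_3 = 1 + 0 + 1 + 0 + 1 + 0 + 1 + 1 = 5 ≡ 1 (mod 2).
  s_4 = 1 + 0 + 0 + 0 + 0 + 0 + 1 + 1 = 3 ≡ 1 (mod 2).
s = (0, 0, 1, 1)^T — this equals column 3 of H (binary 0011), so error is at position 3.
Correct: flip bit 3 of r = 110101010101111 to get c = 111101010101111.


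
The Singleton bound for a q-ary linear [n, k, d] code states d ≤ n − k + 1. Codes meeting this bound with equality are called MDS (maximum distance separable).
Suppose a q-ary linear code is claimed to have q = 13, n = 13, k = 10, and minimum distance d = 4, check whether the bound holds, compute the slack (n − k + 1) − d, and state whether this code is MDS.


Singleton RHS = n − k + 1 = 4, slack = 0, bound satisfied, MDS.

Singleton bound: d ≤ n − k + 1.
Here n = 13, k = 10, so n − k + 1 = 4.
Given d = 4, check d ≤ 4: YES.
Slack = (n − k + 1) − d = 0.
The code is MDS (slack = 0).
Description: the claimed parameters are [13, 10, 4]_13; such a code would be MDS (meets Singleton bound).


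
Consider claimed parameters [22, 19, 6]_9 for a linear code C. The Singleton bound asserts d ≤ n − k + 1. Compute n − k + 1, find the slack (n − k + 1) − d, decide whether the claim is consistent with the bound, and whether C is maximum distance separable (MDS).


Singleton RHS = n − k + 1 = 4, slack = -2, bound violated (no such code; not MDS).

Singleton bound: d ≤ n − k + 1.
Here n = 22, k = 19, so n − k + 1 = 4.
Given d = 6, check d ≤ 4: NO.
Slack = (n − k + 1) − d = -2.
The slack is negative: d = 6 exceeds n − k + 1 = 4 by 2, so the Singleton bound is violated and no linear [22, 19, 6]_9 code can exist. In particular it is not MDS (MDS requires d = n − k + 1 exactly).
Description: the claimed parameters are [22, 19, 6]_9; such a code would be impossible (violates the Singleton bound).
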